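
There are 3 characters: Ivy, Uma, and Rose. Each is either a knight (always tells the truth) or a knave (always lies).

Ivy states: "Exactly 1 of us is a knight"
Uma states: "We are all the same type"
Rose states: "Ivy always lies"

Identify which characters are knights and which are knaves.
Ivy is a knight.
Uma is a knave.
Rose is a knave.

Verification:
- Ivy (knight) says "Exactly 1 of us is a knight" - this is TRUE because there are 1 knights.
- Uma (knave) says "We are all the same type" - this is FALSE (a lie) because Ivy is a knight and Uma and Rose are knaves.
- Rose (knave) says "Ivy always lies" - this is FALSE (a lie) because Ivy is a knight.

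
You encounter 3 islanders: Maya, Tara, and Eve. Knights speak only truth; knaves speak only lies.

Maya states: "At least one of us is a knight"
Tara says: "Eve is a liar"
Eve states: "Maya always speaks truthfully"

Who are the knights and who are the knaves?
Maya is a knight.
Tara is a knave.
Eve is a knight.

Verification:
- Maya (knight) says "At least one of us is a knight" - this is TRUE because Maya and Eve are knights.
- Tara (knave) says "Eve is a liar" - this is FALSE (a lie) because Eve is a knight.
- Eve (knight) says "Maya always speaks truthfully" - this is TRUE because Maya is a knight.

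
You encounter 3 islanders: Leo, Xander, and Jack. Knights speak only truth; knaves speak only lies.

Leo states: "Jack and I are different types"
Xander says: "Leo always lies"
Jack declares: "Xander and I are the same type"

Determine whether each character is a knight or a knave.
Leo is a knave.
Xander is a knight.
Jack is a knave.

Verification:
- Leo (knave) says "Jack and I are different types" - this is FALSE (a lie) because Leo is a knave and Jack is a knave.
- Xander (knight) says "Leo always lies" - this is TRUE because Leo is a knave.
- Jack (knave) says "Xander and I are the same type" - this is FALSE (a lie) because Jack is a knave and Xander is a knight.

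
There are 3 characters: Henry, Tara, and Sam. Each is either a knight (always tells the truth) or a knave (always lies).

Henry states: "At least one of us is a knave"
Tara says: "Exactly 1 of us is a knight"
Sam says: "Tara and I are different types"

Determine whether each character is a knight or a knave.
Henry is a knight.
Tara is a knave.
Sam is a knight.

Verification:
- Henry (knight) says "At least one of us is a knave" - this is TRUE because Tara is a knave.
- Tara (knave) says "Exactly 1 of us is a knight" - this is FALSE (a lie) because there are 2 knights.
- Sam (knight) says "Tara and I are different types" - this is TRUE because Sam is a knight and Tara is a knave.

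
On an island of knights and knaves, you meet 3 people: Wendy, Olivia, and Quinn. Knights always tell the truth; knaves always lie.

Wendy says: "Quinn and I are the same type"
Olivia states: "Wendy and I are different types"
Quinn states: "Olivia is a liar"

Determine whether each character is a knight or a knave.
Wendy is a knave.
Olivia is a knave.
Quinn is a knight.

Verification:
- Wendy (knave) says "Quinn and I are the same type" - this is FALSE (a lie) because Wendy is a knave and Quinn is a knight.
- Olivia (knave) says "Wendy and I are different types" - this is FALSE (a lie) because Olivia is a knave and Wendy is a knave.
- Quinn (knight) says "Olivia is a liar" - this is TRUE because Olivia is a knave.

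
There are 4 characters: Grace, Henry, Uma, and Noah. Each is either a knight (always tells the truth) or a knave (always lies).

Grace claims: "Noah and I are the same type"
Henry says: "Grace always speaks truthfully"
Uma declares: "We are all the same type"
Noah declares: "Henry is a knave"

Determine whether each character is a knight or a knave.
Grace is a knave.
Henry is a knave.
Uma is a knave.
Noah is a knight.

Verification:
- Grace (knave) says "Noah and I are the same type" - this is FALSE (a lie) because Grace is a knave and Noah is a knight.
- Henry (knave) says "Grace always speaks truthfully" - this is FALSE (a lie) because Grace is a knave.
- Uma (knave) says "We are all the same type" - this is FALSE (a lie) because Noah is a knight and Grace, Henry, and Uma are knaves.
- Noah (knight) says "Henry is a knave" - this is TRUE because Henry is a knave.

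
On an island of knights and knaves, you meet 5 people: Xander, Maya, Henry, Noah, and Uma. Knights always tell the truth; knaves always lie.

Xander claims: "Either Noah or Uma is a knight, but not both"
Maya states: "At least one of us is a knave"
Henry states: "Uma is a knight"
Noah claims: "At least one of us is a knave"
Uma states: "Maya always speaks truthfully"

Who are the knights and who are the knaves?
Xander is a knave.
Maya is a knight.
Henry is a knight.
Noah is a knight.
Uma is a knight.

Verification:
- Xander (knave) says "Either Noah or Uma is a knight, but not both" - this is FALSE (a lie) because Noah is a knight and Uma is a knight.
- Maya (knight) says "At least one of us is a knave" - this is TRUE because Xander is a knave.
- Henry (knight) says "Uma is a knight" - this is TRUE because Uma is a knight.
- Noah (knight) says "At least one of us is a knave" - this is TRUE because Xander is a knave.
- Uma (knight) says "Maya always speaks truthfully" - this is TRUE because Maya is a knight.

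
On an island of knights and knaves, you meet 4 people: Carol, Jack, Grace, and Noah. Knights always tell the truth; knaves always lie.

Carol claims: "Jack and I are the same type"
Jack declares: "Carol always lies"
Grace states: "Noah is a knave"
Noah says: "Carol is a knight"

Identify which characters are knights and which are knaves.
Carol is a knave.
Jack is a knight.
Grace is a knight.
Noah is a knave.

Verification:
- Carol (knave) says "Jack and I are the same type" - this is FALSE (a lie) because Carol is a knave and Jack is a knight.
- Jack (knight) says "Carol always lies" - this is TRUE because Carol is a knave.
- Grace (knight) says "Noah is a knave" - this is TRUE because Noah is a knave.
- Noah (knave) says "Carol is a knight" - this is FALSE (a lie) because Carol is a knave.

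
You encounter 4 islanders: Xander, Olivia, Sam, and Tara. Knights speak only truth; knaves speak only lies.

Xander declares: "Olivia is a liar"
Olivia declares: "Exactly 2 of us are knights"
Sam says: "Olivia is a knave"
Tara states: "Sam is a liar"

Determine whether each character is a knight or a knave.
Xander is a knave.
Olivia is a knight.
Sam is a knave.
Tara is a knight.

Verification:
- Xander (knave) says "Olivia is a liar" - this is FALSE (a lie) because Olivia is a knight.
- Olivia (knight) says "Exactly 2 of us are knights" - this is TRUE because there are 2 knights.
- Sam (knave) says "Olivia is a knave" - this is FALSE (a lie) because Olivia is a knight.
- Tara (knight) says "Sam is a liar" - this is TRUE because Sam is a knave.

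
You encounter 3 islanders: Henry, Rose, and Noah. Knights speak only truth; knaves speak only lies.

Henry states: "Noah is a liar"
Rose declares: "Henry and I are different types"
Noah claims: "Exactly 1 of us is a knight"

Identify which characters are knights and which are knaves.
Henry is a knave.
Rose is a knave.
Noah is a knight.

Verification:
- Henry (knave) says "Noah is a liar" - this is FALSE (a lie) because Noah is a knight.
- Rose (knave) says "Henry and I are different types" - this is FALSE (a lie) because Rose is a knave and Henry is a knave.
- Noah (knight) says "Exactly 1 of us is a knight" - this is TRUE because there are 1 knights.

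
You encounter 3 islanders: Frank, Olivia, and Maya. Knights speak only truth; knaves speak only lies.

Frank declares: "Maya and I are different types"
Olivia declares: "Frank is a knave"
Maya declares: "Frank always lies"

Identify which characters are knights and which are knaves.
Frank is a knight.
Olivia is a knave.
Maya is a knave.

Verification:
- Frank (knight) says "Maya and I are different types" - this is TRUE because Frank is a knight and Maya is a knave.
- Olivia (knave) says "Frank is a knave" - this is FALSE (a lie) because Frank is a knight.
- Maya (knave) says "Frank always lies" - this is FALSE (a lie) because Frank is a knight.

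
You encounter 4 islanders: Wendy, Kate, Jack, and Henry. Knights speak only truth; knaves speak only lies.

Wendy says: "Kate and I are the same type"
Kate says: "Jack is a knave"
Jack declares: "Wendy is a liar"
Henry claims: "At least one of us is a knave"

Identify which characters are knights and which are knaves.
Wendy is a knight.
Kate is a knight.
Jack is a knave.
Henry is a knight.

Verification:
- Wendy (knight) says "Kate and I are the same type" - this is TRUE because Wendy is a knight and Kate is a knight.
- Kate (knight) says "Jack is a knave" - this is TRUE because Jack is a knave.
- Jack (knave) says "Wendy is a liar" - this is FALSE (a lie) because Wendy is a knight.
- Henry (knight) says "At least one of us is a knave" - this is TRUE because Jack is a knave.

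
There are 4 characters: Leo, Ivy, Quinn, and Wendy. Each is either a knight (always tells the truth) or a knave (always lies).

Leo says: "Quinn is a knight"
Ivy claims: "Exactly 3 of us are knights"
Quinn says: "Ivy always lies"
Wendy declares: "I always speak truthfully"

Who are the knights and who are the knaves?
Leo is a knight.
Ivy is a knave.
Quinn is a knight.
Wendy is a knave.

Verification:
- Leo (knight) says "Quinn is a knight" - this is TRUE because Quinn is a knight.
- Ivy (knave) says "Exactly 3 of us are knights" - this is FALSE (a lie) because there are 2 knights.
- Quinn (knight) says "Ivy always lies" - this is TRUE because Ivy is a knave.
- Wendy (knave) says "I always speak truthfully" - this is FALSE (a lie) because Wendy is a knave.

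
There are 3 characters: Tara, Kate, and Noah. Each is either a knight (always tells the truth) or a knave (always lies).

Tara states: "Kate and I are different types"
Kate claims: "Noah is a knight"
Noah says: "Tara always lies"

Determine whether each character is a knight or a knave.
Tara is a knight.
Kate is a knave.
Noah is a knave.

Verification:
- Tara (knight) says "Kate and I are different types" - this is TRUE because Tara is a knight and Kate is a knave.
- Kate (knave) says "Noah is a knight" - this is FALSE (a lie) because Noah is a knave.
- Noah (knave) says "Tara always lies" - this is FALSE (a lie) because Tara is a knight.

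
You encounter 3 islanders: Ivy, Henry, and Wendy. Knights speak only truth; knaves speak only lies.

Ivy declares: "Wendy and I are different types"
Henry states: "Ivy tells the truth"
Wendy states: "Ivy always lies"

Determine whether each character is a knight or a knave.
Ivy is a knight.
Henry is a knight.
Wendy is a knave.

Verification:
- Ivy (knight) says "Wendy and I are different types" - this is TRUE because Ivy is a knight and Wendy is a knave.
- Henry (knight) says "Ivy tells the truth" - this is TRUE because Ivy is a knight.
- Wendy (knave) says "Ivy always lies" - this is FALSE (a lie) because Ivy is a knight.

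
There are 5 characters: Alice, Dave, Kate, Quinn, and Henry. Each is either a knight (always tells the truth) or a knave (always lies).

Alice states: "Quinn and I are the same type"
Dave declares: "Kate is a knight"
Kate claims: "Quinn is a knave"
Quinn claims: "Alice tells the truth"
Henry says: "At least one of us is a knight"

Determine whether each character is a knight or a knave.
Alice is a knight.
Dave is a knave.
Kate is a knave.
Quinn is a knight.
Henry is a knight.

Verification:
- Alice (knight) says "Quinn and I are the same type" - this is TRUE because Alice is a knight and Quinn is a knight.
- Dave (knave) says "Kate is a knight" - this is FALSE (a lie) because Kate is a knave.
- Kate (knave) says "Quinn is a knave" - this is FALSE (a lie) because Quinn is a knight.
- Quinn (knight) says "Alice tells the truth" - this is TRUE because Alice is a knight.
- Henry (knight) says "At least one of us is a knight" - this is TRUE because Alice, Quinn, and Henry are knights.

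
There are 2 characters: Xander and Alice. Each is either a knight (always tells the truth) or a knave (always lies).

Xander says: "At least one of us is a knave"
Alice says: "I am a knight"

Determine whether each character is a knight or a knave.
Xander is a knight.
Alice is a knave.

Verification:
- Xander (knight) says "At least one of us is a knave" - this is TRUE because Alice is a knave.
- Alice (knave) says "I am a knight" - this is FALSE (a lie) because Alice is a knave.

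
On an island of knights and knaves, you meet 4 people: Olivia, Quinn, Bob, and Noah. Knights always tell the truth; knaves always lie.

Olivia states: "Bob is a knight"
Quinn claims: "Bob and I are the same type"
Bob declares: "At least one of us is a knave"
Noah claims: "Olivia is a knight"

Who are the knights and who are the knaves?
Olivia is a knight.
Quinn is a knave.
Bob is a knight.
Noah is a knight.

Verification:
- Olivia (knight) says "Bob is a knight" - this is TRUE because Bob is a knight.
- Quinn (knave) says "Bob and I are the same type" - this is FALSE (a lie) because Quinn is a knave and Bob is a knight.
- Bob (knight) says "At least one of us is a knave" - this is TRUE because Quinn is a knave.
- Noah (knight) says "Olivia is a knight" - this is TRUE because Olivia is a knight.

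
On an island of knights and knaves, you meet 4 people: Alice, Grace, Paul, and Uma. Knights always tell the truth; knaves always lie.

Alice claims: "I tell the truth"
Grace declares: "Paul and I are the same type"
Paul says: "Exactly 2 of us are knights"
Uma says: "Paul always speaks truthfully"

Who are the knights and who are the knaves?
Alice is a knave.
Grace is a knave.
Paul is a knight.
Uma is a knight.

Verification:
- Alice (knave) says "I tell the truth" - this is FALSE (a lie) because Alice is a knave.
- Grace (knave) says "Paul and I are the same type" - this is FALSE (a lie) because Grace is a knave and Paul is a knight.
- Paul (knight) says "Exactly 2 of us are knights" - this is TRUE because there are 2 knights.
- Uma (knight) says "Paul always speaks truthfully" - this is TRUE because Paul is a knight.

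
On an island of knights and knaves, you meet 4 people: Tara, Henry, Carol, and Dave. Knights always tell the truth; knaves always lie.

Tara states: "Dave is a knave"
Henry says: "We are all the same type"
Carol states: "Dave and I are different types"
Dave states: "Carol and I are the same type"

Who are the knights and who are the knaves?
Tara is a knight.
Henry is a knave.
Carol is a knight.
Dave is a knave.

Verification:
- Tara (knight) says "Dave is a knave" - this is TRUE because Dave is a knave.
- Henry (knave) says "We are all the same type" - this is FALSE (a lie) because Tara and Carol are knights and Henry and Dave are knaves.
- Carol (knight) says "Dave and I are different types" - this is TRUE because Carol is a knight and Dave is a knave.
- Dave (knave) says "Carol and I are the same type" - this is FALSE (a lie) because Dave is a knave and Carol is a knight.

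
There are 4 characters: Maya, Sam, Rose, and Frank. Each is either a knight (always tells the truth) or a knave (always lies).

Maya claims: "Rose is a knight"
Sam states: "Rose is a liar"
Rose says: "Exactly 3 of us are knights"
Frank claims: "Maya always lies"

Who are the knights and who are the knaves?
Maya is a knave.
Sam is a knight.
Rose is a knave.
Frank is a knight.

Verification:
- Maya (knave) says "Rose is a knight" - this is FALSE (a lie) because Rose is a knave.
- Sam (knight) says "Rose is a liar" - this is TRUE because Rose is a knave.
- Rose (knave) says "Exactly 3 of us are knights" - this is FALSE (a lie) because there are 2 knights.
- Frank (knight) says "Maya always lies" - this is TRUE because Maya is a knave.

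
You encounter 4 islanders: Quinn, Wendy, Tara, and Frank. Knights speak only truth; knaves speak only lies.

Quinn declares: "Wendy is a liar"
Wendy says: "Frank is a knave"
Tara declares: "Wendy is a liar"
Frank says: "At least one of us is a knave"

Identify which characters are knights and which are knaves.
Quinn is a knight.
Wendy is a knave.
Tara is a knight.
Frank is a knight.

Verification:
- Quinn (knight) says "Wendy is a liar" - this is TRUE because Wendy is a knave.
- Wendy (knave) says "Frank is a knave" - this is FALSE (a lie) because Frank is a knight.
- Tara (knight) says "Wendy is a liar" - this is TRUE because Wendy is a knave.
- Frank (knight) says "At least one of us is a knave" - this is TRUE because Wendy is a knave.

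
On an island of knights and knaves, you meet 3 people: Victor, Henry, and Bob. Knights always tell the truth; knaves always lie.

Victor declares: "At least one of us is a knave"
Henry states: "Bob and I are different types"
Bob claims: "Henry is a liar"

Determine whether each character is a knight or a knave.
Victor is a knight.
Henry is a knight.
Bob is a knave.

Verification:
- Victor (knight) says "At least one of us is a knave" - this is TRUE because Bob is a knave.
- Henry (knight) says "Bob and I are different types" - this is TRUE because Henry is a knight and Bob is a knave.
- Bob (knave) says "Henry is a liar" - this is FALSE (a lie) because Henry is a knight.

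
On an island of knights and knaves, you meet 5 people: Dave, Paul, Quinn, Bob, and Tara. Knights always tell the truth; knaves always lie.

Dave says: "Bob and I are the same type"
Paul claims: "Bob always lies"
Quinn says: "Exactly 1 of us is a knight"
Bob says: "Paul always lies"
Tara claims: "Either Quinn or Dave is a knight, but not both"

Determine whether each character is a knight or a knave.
Dave is a knight.
Paul is a knave.
Quinn is a knave.
Bob is a knight.
Tara is a knight.

Verification:
- Dave (knight) says "Bob and I are the same type" - this is TRUE because Dave is a knight and Bob is a knight.
- Paul (knave) says "Bob always lies" - this is FALSE (a lie) because Bob is a knight.
- Quinn (knave) says "Exactly 1 of us is a knight" - this is FALSE (a lie) because there are 3 knights.
- Bob (knight) says "Paul always lies" - this is TRUE because Paul is a knave.
- Tara (knight) says "Either Quinn or Dave is a knight, but not both" - this is TRUE because Quinn is a knave and Dave is a knight.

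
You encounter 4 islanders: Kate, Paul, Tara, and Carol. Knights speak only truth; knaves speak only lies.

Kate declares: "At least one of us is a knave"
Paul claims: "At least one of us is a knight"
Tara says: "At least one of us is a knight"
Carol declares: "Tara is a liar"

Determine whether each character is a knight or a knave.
Kate is a knight.
Paul is a knight.
Tara is a knight.
Carol is a knave.

Verification:
- Kate (knight) says "At least one of us is a knave" - this is TRUE because Carol is a knave.
- Paul (knight) says "At least one of us is a knight" - this is TRUE because Kate, Paul, and Tara are knights.
- Tara (knight) says "At least one of us is a knight" - this is TRUE because Kate, Paul, and Tara are knights.
- Carol (knave) says "Tara is a liar" - this is FALSE (a lie) because Tara is a knight.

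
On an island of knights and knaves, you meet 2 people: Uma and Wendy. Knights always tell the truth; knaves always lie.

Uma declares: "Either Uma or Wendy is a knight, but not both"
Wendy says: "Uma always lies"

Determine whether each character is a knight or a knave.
Uma is a knight.
Wendy is a knave.

Verification:
- Uma (knight) says "Either Uma or Wendy is a knight, but not both" - this is TRUE because Uma is a knight and Wendy is a knave.
- Wendy (knave) says "Uma always lies" - this is FALSE (a lie) because Uma is a knight.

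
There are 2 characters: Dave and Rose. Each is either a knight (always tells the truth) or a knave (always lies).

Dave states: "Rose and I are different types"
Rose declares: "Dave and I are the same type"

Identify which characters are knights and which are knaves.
Dave is a knight.
Rose is a knave.

Verification:
- Dave (knight) says "Rose and I are different types" - this is TRUE because Dave is a knight and Rose is a knave.
- Rose (knave) says "Dave and I are the same type" - this is FALSE (a lie) because Rose is a knave and Dave is a knight.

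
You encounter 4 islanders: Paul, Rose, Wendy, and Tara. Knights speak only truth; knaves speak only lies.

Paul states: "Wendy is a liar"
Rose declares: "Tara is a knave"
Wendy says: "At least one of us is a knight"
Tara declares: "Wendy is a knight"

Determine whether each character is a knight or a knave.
Paul is a knave.
Rose is a knave.
Wendy is a knight.
Tara is a knight.

Verification:
- Paul (knave) says "Wendy is a liar" - this is FALSE (a lie) because Wendy is a knight.
- Rose (knave) says "Tara is a knave" - this is FALSE (a lie) because Tara is a knight.
- Wendy (knight) says "At least one of us is a knight" - this is TRUE because Wendy and Tara are knights.
- Tara (knight) says "Wendy is a knight" - this is TRUE because Wendy is a knight.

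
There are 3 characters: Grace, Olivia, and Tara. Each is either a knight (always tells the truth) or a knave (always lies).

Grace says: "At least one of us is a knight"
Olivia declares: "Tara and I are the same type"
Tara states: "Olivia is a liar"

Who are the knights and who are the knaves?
Grace is a knight.
Olivia is a knave.
Tara is a knight.

Verification:
- Grace (knight) says "At least one of us is a knight" - this is TRUE because Grace and Tara are knights.
- Olivia (knave) says "Tara and I are the same type" - this is FALSE (a lie) because Olivia is a knave and Tara is a knight.
- Tara (knight) says "Olivia is a liar" - this is TRUE because Olivia is a knave.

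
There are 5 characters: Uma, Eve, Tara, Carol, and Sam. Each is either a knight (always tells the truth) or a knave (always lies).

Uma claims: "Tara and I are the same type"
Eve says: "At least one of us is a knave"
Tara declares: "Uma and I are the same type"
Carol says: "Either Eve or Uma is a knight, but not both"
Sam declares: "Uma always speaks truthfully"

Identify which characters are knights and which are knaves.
Uma is a knight.
Eve is a knight.
Tara is a knight.
Carol is a knave.
Sam is a knight.

Verification:
- Uma (knight) says "Tara and I are the same type" - this is TRUE because Uma is a knight and Tara is a knight.
- Eve (knight) says "At least one of us is a knave" - this is TRUE because Carol is a knave.
- Tara (knight) says "Uma and I are the same type" - this is TRUE because Tara is a knight and Uma is a knight.
- Carol (knave) says "Either Eve or Uma is a knight, but not both" - this is FALSE (a lie) because Eve is a knight and Uma is a knight.
- Sam (knight) says "Uma always speaks truthfully" - this is TRUE because Uma is a knight.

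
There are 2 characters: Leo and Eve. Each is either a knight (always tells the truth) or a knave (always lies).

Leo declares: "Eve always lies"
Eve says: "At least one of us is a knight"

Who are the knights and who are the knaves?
Leo is a knave.
Eve is a knight.

Verification:
- Leo (knave) says "Eve always lies" - this is FALSE (a lie) because Eve is a knight.
- Eve (knight) says "At least one of us is a knight" - this is TRUE because Eve is a knight.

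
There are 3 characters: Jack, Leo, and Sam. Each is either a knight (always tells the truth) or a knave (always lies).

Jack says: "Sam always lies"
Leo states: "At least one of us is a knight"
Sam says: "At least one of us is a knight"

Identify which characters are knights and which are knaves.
Jack is a knave.
Leo is a knight.
Sam is a knight.

Verification:
- Jack (knave) says "Sam always lies" - this is FALSE (a lie) because Sam is a knight.
- Leo (knight) says "At least one of us is a knight" - this is TRUE because Leo and Sam are knights.
- Sam (knight) says "At least one of us is a knight" - this is TRUE because Leo and Sam are knights.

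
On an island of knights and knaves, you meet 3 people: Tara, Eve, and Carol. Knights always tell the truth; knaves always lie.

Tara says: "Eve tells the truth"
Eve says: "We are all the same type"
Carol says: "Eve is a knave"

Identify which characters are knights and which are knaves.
Tara is a knave.
Eve is a knave.
Carol is a knight.

Verification:
- Tara (knave) says "Eve tells the truth" - this is FALSE (a lie) because Eve is a knave.
- Eve (knave) says "We are all the same type" - this is FALSE (a lie) because Carol is a knight and Tara and Eve are knaves.
- Carol (knight) says "Eve is a knave" - this is TRUE because Eve is a knave.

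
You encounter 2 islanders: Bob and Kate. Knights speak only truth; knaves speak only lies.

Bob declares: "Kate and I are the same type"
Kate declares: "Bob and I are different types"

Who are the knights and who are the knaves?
Bob is a knave.
Kate is a knight.

Verification:
- Bob (knave) says "Kate and I are the same type" - this is FALSE (a lie) because Bob is a knave and Kate is a knight.
- Kate (knight) says "Bob and I are different types" - this is TRUE because Kate is a knight and Bob is a knave.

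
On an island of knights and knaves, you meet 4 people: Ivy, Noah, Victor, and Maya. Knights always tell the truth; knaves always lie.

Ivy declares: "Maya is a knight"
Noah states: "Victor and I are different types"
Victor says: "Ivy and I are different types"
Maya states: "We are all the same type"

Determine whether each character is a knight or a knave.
Ivy is a knave.
Noah is a knight.
Victor is a knave.
Maya is a knave.

Verification:
- Ivy (knave) says "Maya is a knight" - this is FALSE (a lie) because Maya is a knave.
- Noah (knight) says "Victor and I are different types" - this is TRUE because Noah is a knight and Victor is a knave.
- Victor (knave) says "Ivy and I are different types" - this is FALSE (a lie) because Victor is a knave and Ivy is a knave.
- Maya (knave) says "We are all the same type" - this is FALSE (a lie) because Noah is a knight and Ivy, Victor, and Maya are knaves.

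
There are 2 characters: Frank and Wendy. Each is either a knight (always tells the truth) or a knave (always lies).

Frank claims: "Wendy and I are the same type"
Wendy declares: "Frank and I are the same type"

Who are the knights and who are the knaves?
Frank is a knight.
Wendy is a knight.

Verification:
- Frank (knight) says "Wendy and I are the same type" - this is TRUE because Frank is a knight and Wendy is a knight.
- Wendy (knight) says "Frank and I are the same type" - this is TRUE because Wendy is a knight and Frank is a knight.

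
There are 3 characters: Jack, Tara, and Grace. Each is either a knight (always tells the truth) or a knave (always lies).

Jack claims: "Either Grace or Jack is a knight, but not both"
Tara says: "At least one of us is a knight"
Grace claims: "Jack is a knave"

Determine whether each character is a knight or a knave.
Jack is a knight.
Tara is a knight.
Grace is a knave.

Verification:
- Jack (knight) says "Either Grace or Jack is a knight, but not both" - this is TRUE because Grace is a knave and Jack is a knight.
- Tara (knight) says "At least one of us is a knight" - this is TRUE because Jack and Tara are knights.
- Grace (knave) says "Jack is a knave" - this is FALSE (a lie) because Jack is a knight.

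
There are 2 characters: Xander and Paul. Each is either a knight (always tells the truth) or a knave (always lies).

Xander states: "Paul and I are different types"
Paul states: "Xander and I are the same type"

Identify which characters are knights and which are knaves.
Xander is a knight.
Paul is a knave.

Verification:
- Xander (knight) says "Paul and I are different types" - this is TRUE because Xander is a knight and Paul is a knave.
- Paul (knave) says "Xander and I are the same type" - this is FALSE (a lie) because Paul is a knave and Xander is a knight.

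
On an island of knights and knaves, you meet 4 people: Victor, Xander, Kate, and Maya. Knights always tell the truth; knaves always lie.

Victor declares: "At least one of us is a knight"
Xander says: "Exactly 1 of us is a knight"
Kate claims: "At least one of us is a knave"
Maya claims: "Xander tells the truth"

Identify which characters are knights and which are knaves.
Victor is a knight.
Xander is a knave.
Kate is a knight.
Maya is a knave.

Verification:
- Victor (knight) says "At least one of us is a knight" - this is TRUE because Victor and Kate are knights.
- Xander (knave) says "Exactly 1 of us is a knight" - this is FALSE (a lie) because there are 2 knights.
- Kate (knight) says "At least one of us is a knave" - this is TRUE because Xander and Maya are knaves.
- Maya (knave) says "Xander tells the truth" - this is FALSE (a lie) because Xander is a knave.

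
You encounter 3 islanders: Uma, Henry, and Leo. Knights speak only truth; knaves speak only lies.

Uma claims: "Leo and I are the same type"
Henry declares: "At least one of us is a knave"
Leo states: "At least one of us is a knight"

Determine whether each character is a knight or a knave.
Uma is a knave.
Henry is a knight.
Leo is a knight.

Verification:
- Uma (knave) says "Leo and I are the same type" - this is FALSE (a lie) because Uma is a knave and Leo is a knight.
- Henry (knight) says "At least one of us is a knave" - this is TRUE because Uma is a knave.
- Leo (knight) says "At least one of us is a knight" - this is TRUE because Henry and Leo are knights.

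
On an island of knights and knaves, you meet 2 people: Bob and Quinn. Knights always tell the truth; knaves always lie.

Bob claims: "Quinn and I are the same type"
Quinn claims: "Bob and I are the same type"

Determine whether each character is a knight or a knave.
Bob is a knight.
Quinn is a knight.

Verification:
- Bob (knight) says "Quinn and I are the same type" - this is TRUE because Bob is a knight and Quinn is a knight.
- Quinn (knight) says "Bob and I are the same type" - this is TRUE because Quinn is a knight and Bob is a knight.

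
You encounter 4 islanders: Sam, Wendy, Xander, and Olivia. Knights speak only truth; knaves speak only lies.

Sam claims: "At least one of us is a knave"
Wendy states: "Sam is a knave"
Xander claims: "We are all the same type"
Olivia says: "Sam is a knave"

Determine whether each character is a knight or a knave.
Sam is a knight.
Wendy is a knave.
Xander is a knave.
Olivia is a knave.

Verification:
- Sam (knight) says "At least one of us is a knave" - this is TRUE because Wendy, Xander, and Olivia are knaves.
- Wendy (knave) says "Sam is a knave" - this is FALSE (a lie) because Sam is a knight.
- Xander (knave) says "We are all the same type" - this is FALSE (a lie) because Sam is a knight and Wendy, Xander, and Olivia are knaves.
- Olivia (knave) says "Sam is a knave" - this is FALSE (a lie) because Sam is a knight.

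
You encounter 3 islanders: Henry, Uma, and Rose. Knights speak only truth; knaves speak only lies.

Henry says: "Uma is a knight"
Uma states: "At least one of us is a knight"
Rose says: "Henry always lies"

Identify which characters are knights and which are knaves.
Henry is a knight.
Uma is a knight.
Rose is a knave.

Verification:
- Henry (knight) says "Uma is a knight" - this is TRUE because Uma is a knight.
- Uma (knight) says "At least one of us is a knight" - this is TRUE because Henry and Uma are knights.
- Rose (knave) says "Henry always lies" - this is FALSE (a lie) because Henry is a knight.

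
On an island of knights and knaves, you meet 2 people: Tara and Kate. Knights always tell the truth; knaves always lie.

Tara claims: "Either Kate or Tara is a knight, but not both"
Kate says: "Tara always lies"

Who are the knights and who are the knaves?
Tara is a knight.
Kate is a knave.

Verification:
- Tara (knight) says "Either Kate or Tara is a knight, but not both" - this is TRUE because Kate is a knave and Tara is a knight.
- Kate (knave) says "Tara always lies" - this is FALSE (a lie) because Tara is a knight.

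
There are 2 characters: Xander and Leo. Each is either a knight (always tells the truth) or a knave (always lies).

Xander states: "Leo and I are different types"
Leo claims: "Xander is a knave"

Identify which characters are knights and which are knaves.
Xander is a knight.
Leo is a knave.

Verification:
- Xander (knight) says "Leo and I are different types" - this is TRUE because Xander is a knight and Leo is a knave.
- Leo (knave) says "Xander is a knave" - this is FALSE (a lie) because Xander is a knight.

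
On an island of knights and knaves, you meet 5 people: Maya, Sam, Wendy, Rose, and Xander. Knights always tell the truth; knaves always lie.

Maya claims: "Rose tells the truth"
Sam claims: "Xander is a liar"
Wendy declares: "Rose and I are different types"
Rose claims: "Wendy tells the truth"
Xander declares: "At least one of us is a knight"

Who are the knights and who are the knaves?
Maya is a knave.
Sam is a knave.
Wendy is a knave.
Rose is a knave.
Xander is a knight.

Verification:
- Maya (knave) says "Rose tells the truth" - this is FALSE (a lie) because Rose is a knave.
- Sam (knave) says "Xander is a liar" - this is FALSE (a lie) because Xander is a knight.
- Wendy (knave) says "Rose and I are different types" - this is FALSE (a lie) because Wendy is a knave and Rose is a knave.
- Rose (knave) says "Wendy tells the truth" - this is FALSE (a lie) because Wendy is a knave.
- Xander (knight) says "At least one of us is a knight" - this is TRUE because Xander is a knight.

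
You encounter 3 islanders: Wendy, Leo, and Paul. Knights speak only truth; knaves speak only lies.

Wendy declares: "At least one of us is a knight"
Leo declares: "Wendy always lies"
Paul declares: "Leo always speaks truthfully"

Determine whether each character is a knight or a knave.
Wendy is a knight.
Leo is a knave.
Paul is a knave.

Verification:
- Wendy (knight) says "At least one of us is a knight" - this is TRUE because Wendy is a knight.
- Leo (knave) says "Wendy always lies" - this is FALSE (a lie) because Wendy is a knight.
- Paul (knave) says "Leo always speaks truthfully" - this is FALSE (a lie) because Leo is a knave.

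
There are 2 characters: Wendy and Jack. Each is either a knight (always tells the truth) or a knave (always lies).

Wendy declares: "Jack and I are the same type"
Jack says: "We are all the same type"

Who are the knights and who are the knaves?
Wendy is a knight.
Jack is a knight.

Verification:
- Wendy (knight) says "Jack and I are the same type" - this is TRUE because Wendy is a knight and Jack is a knight.
- Jack (knight) says "We are all the same type" - this is TRUE because Wendy and Jack are knights.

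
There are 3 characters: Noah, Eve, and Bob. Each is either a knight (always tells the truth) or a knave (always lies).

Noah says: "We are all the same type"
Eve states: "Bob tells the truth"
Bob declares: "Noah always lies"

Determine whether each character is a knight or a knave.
Noah is a knave.
Eve is a knight.
Bob is a knight.

Verification:
- Noah (knave) says "We are all the same type" - this is FALSE (a lie) because Eve and Bob are knights and Noah is a knave.
- Eve (knight) says "Bob tells the truth" - this is TRUE because Bob is a knight.
- Bob (knight) says "Noah always lies" - this is TRUE because Noah is a knave.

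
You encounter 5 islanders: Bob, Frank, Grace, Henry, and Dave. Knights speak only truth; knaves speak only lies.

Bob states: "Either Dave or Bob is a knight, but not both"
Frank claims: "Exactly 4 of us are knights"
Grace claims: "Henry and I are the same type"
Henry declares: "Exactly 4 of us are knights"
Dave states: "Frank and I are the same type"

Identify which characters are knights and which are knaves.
Bob is a knight.
Frank is a knight.
Grace is a knight.
Henry is a knight.
Dave is a knave.

Verification:
- Bob (knight) says "Either Dave or Bob is a knight, but not both" - this is TRUE because Dave is a knave and Bob is a knight.
- Frank (knight) says "Exactly 4 of us are knights" - this is TRUE because there are 4 knights.
- Grace (knight) says "Henry and I are the same type" - this is TRUE because Grace is a knight and Henry is a knight.
- Henry (knight) says "Exactly 4 of us are knights" - this is TRUE because there are 4 knights.
- Dave (knave) says "Frank and I are the same type" - this is FALSE (a lie) because Dave is a knave and Frank is a knight.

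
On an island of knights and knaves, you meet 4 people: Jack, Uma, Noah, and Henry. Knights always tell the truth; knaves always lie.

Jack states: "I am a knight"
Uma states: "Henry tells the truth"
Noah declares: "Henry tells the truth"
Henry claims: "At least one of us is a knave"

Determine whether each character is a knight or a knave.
Jack is a knave.
Uma is a knight.
Noah is a knight.
Henry is a knight.

Verification:
- Jack (knave) says "I am a knight" - this is FALSE (a lie) because Jack is a knave.
- Uma (knight) says "Henry tells the truth" - this is TRUE because Henry is a knight.
- Noah (knight) says "Henry tells the truth" - this is TRUE because Henry is a knight.
- Henry (knight) says "At least one of us is a knave" - this is TRUE because Jack is a knave.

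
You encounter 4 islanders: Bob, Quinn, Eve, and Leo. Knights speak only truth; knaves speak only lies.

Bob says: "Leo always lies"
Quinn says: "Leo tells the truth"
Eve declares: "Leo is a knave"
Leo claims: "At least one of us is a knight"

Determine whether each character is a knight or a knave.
Bob is a knave.
Quinn is a knight.
Eve is a knave.
Leo is a knight.

Verification:
- Bob (knave) says "Leo always lies" - this is FALSE (a lie) because Leo is a knight.
- Quinn (knight) says "Leo tells the truth" - this is TRUE because Leo is a knight.
- Eve (knave) says "Leo is a knave" - this is FALSE (a lie) because Leo is a knight.
- Leo (knight) says "At least one of us is a knight" - this is TRUE because Quinn and Leo are knights.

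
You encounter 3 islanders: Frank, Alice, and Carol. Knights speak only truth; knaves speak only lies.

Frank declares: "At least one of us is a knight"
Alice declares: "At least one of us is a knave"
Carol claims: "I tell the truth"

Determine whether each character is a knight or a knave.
Frank is a knight.
Alice is a knight.
Carol is a knave.

Verification:
- Frank (knight) says "At least one of us is a knight" - this is TRUE because Frank and Alice are knights.
- Alice (knight) says "At least one of us is a knave" - this is TRUE because Carol is a knave.
- Carol (knave) says "I tell the truth" - this is FALSE (a lie) because Carol is a knave.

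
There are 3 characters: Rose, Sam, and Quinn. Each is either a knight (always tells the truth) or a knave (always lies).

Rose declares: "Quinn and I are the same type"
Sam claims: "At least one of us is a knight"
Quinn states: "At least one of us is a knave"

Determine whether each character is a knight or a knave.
Rose is a knave.
Sam is a knight.
Quinn is a knight.

Verification:
- Rose (knave) says "Quinn and I are the same type" - this is FALSE (a lie) because Rose is a knave and Quinn is a knight.
- Sam (knight) says "At least one of us is a knight" - this is TRUE because Sam and Quinn are knights.
- Quinn (knight) says "At least one of us is a knave" - this is TRUE because Rose is a knave.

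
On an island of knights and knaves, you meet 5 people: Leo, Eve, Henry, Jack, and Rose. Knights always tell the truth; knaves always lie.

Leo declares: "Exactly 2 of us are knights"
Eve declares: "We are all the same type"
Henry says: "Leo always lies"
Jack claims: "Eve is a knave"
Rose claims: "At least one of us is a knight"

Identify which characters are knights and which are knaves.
Leo is a knave.
Eve is a knave.
Henry is a knight.
Jack is a knight.
Rose is a knight.

Verification:
- Leo (knave) says "Exactly 2 of us are knights" - this is FALSE (a lie) because there are 3 knights.
- Eve (knave) says "We are all the same type" - this is FALSE (a lie) because Henry, Jack, and Rose are knights and Leo and Eve are knaves.
- Henry (knight) says "Leo always lies" - this is TRUE because Leo is a knave.
- Jack (knight) says "Eve is a knave" - this is TRUE because Eve is a knave.
- Rose (knight) says "At least one of us is a knight" - this is TRUE because Henry, Jack, and Rose are knights.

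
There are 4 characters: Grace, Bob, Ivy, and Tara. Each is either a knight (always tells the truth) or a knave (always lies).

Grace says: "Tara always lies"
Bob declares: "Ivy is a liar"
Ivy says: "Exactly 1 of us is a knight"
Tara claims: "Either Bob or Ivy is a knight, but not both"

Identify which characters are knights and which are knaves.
Grace is a knave.
Bob is a knight.
Ivy is a knave.
Tara is a knight.

Verification:
- Grace (knave) says "Tara always lies" - this is FALSE (a lie) because Tara is a knight.
- Bob (knight) says "Ivy is a liar" - this is TRUE because Ivy is a knave.
- Ivy (knave) says "Exactly 1 of us is a knight" - this is FALSE (a lie) because there are 2 knights.
- Tara (knight) says "Either Bob or Ivy is a knight, but not both" - this is TRUE because Bob is a knight and Ivy is a knave.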